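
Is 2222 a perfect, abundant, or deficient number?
deficient

Proper divisors of 2222: sum = 1 + 2 + 11 + 22 + 101 + 202 + 1111 = 1450
Since 1450 < 2222, 2222 is deficient.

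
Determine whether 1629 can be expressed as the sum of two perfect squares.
27² + 30² (a=27, b=30)

Factorization: 1629 = 3^2 × 181
By Fermat: n is sum of two squares iff every prime p ≡ 3 (mod 4) appears to even power.
All primes ≡ 3 (mod 4) appear to even power.
Search a = 0, 1, 2, … for 1629 - a² a perfect square: first hit at a = 27: 1629 - 729 = 900 = 30².
1629 = 27² + 30² = 729 + 900 ✓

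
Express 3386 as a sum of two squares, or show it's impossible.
19² + 55² (a=19, b=55)

Factorization: 3386 = 2 × 1693
By Fermat: n is sum of two squares iff every prime p ≡ 3 (mod 4) appears to even power.
All primes ≡ 3 (mod 4) appear to even power.
Search a = 0, 1, 2, … for 3386 - a² a perfect square: first hit at a = 19: 3386 - 361 = 3025 = 55².
3386 = 19² + 55² = 361 + 3025 ✓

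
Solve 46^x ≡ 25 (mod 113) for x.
94

Baby-step giant-step with step n = ⌈√113⌉ = 11.
Baby steps 46^j mod 113 (j:value) for j=0..10: 0:1, 1:46, 2:82, 3:43, 4:57, 5:23, 6:41, 7:78, 8:85, 9:68, 10:77.
Giant-step multiplier: 46^(-11) ≡ 46^(112-11) = 46^101 ≡ 29 (mod 113).
Giant steps γ_i = 25·29^i mod 113: γ_0=25, γ_1=47, γ_2=7, γ_3=90, γ_4=11, γ_5=93, γ_6=98, γ_7=17, γ_8=41 (in table at j=6).
x = i·n + j = 8·11 + 6 = 94.
Check: 46^94 ≡ 25 (mod 113).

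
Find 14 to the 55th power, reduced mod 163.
160

Repeated squaring. Binary of 55 = 110111.
14^1 ≡ 14 (mod 163); 14^2 ≡ 33 (mod 163); 14^4 ≡ 111 (mod 163); 14^8 ≡ 96 (mod 163); 14^16 ≡ 88 (mod 163); 14^32 ≡ 83 (mod 163)
14^55 = 14^1 × 14^2 × 14^4 × 14^16 × 14^32 ≡ 160 (mod 163)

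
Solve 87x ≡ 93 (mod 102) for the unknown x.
x ≡ 21 (mod 34)

gcd(87, 102) = 3, which divides 93, so solutions exist.
Divide through by 3: 29x ≡ 31 (mod 34).
Find 29^(-1) mod 34 by the extended Euclidean algorithm:
34 = 1 × 29 + 5  ⟹  5 = (1)·34 + (-1)·29
29 = 5 × 5 + 4  ⟹  4 = (-5)·34 + (6)·29
5 = 1 × 4 + 1  ⟹  1 = (6)·34 + (-7)·29
So (-7)·29 ≡ 1 (mod 34), i.e. 29^(-1) ≡ -7 ≡ 27 (mod 34).
x ≡ 27 × 31 = 837 ≡ 21 (mod 34).
Check: 87 × 21 = 1827 ≡ 93 (mod 102).
x ≡ 21 (mod 34), giving 3 solutions mod 102.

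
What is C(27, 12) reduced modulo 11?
10

Using Lucas' theorem:
Write n=27 and k=12 in base 11:
n in base 11: [2, 5]
k in base 11: [1, 1]
C(27,12) mod 11 = ∏ C(n_i, k_i) mod 11
Digit binomials (mod 11): C(2,1) = 2; C(5,1) = 5
Product: 2 × 5 = 10 ≡ 10 (mod 11)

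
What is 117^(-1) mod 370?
253

gcd(117, 370) = 1, so the inverse exists.
Extended Euclidean algorithm on (370, 117):
370 = 3 × 117 + 19  ⟹  19 = (1)·370 + (-3)·117
117 = 6 × 19 + 3  ⟹  3 = (-6)·370 + (19)·117
19 = 6 × 3 + 1  ⟹  1 = (37)·370 + (-117)·117
So (-117)·117 ≡ 1 (mod 370), i.e. 117^(-1) ≡ -117 ≡ 253 (mod 370).
Check: 117 × 253 = 29601 ≡ 1 (mod 370)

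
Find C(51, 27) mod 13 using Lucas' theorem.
10

Using Lucas' theorem:
Write n=51 and k=27 in base 13:
n in base 13: [3, 12]
k in base 13: [2, 1]
C(51,27) mod 13 = ∏ C(n_i, k_i) mod 13
Digit binomials (mod 13): C(3,2) = 3; C(12,1) = 12
Product: 3 × 12 = 36 ≡ 10 (mod 13)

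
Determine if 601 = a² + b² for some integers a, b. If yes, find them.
5² + 24² (a=5, b=24)

Factorization: 601 = 601
By Fermat: n is sum of two squares iff every prime p ≡ 3 (mod 4) appears to even power.
All primes ≡ 3 (mod 4) appear to even power.
Search a = 0, 1, 2, … for 601 - a² a perfect square: first hit at a = 5: 601 - 25 = 576 = 24².
601 = 5² + 24² = 25 + 576 ✓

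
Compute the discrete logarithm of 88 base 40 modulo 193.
27

Baby-step giant-step with step n = ⌈√193⌉ = 14.
Baby steps 40^j mod 193 (j:value) for j=0..13: 0:1, 1:40, 2:56, 3:117, 4:48, 5:183, 6:179, 7:19, 8:181, 9:99, 10:100, 11:140, 12:3, 13:120.
Giant-step multiplier: 40^(-14) ≡ 40^(192-14) = 40^178 ≡ 54 (mod 193).
Giant steps γ_i = 88·54^i mod 193: γ_0=88, γ_1=120 (in table at j=13).
x = i·n + j = 1·14 + 13 = 27.
Check: 40^27 ≡ 88 (mod 193).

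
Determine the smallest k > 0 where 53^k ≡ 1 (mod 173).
172

173 is prime, so ord(53) divides φ(173) = 172.
Divisors of 172: 1, 2, 4, 43, 86, 172.
Repeated squaring: 53^1 ≡ 53, 53^2 ≡ 41, 53^4 ≡ 124, 53^8 ≡ 152, 53^16 ≡ 95, 53^32 ≡ 29, 53^64 ≡ 149, 53^128 ≡ 57 (mod 173).
Test 53^d mod 173 for each divisor d in increasing order:
53^1 ≡ 53
53^2 ≡ 41
53^4 ≡ 124
53^43 = 53^32·53^8·53^2·53^1 ≡ 93
53^86 = 53^64·53^16·53^4·53^2 ≡ 172
53^172 = 53^128·53^32·53^8·53^4 ≡ 1  ← first divisor giving 1
The order is 172.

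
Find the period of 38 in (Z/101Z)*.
100

101 is prime, so ord(38) divides φ(101) = 100.
Divisors of 100: 1, 2, 4, 5, 10, 20, 25, 50, 100.
Repeated squaring: 38^1 ≡ 38, 38^2 ≡ 30, 38^4 ≡ 92, 38^8 ≡ 81, 38^16 ≡ 97, 38^32 ≡ 16, 38^64 ≡ 54 (mod 101).
Test 38^d mod 101 for each divisor d in increasing order:
38^1 ≡ 38
38^2 ≡ 30
38^4 ≡ 92
38^5 = 38^4·38^1 ≡ 62
38^10 = 38^8·38^2 ≡ 6
38^20 = 38^16·38^4 ≡ 36
38^25 = 38^16·38^8·38^1 ≡ 10
38^50 = 38^32·38^16·38^2 ≡ 100
38^100 = 38^64·38^32·38^4 ≡ 1  ← first divisor giving 1
The order is 100.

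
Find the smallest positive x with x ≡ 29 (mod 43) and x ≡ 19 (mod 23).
502

Using Chinese Remainder Theorem:
M = 43 × 23 = 989
M1 = 23, M2 = 43
y1 = 23^(-1) mod 43 = 15
y2 = 43^(-1) mod 23 = 15
x = (29×23×15 + 19×43×15) mod 989 = 502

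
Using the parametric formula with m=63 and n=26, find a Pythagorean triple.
(3293, 3276, 4645)

Euclid's formula: a = m² - n², b = 2mn, c = m² + n²
m = 63, n = 26
a = 63² - 26² = 3969 - 676 = 3293
b = 2 × 63 × 26 = 3276
c = 63² + 26² = 3969 + 676 = 4645
Verification: 3293² + 3276² = 10843849 + 10732176 = 21576025 = 4645² ✓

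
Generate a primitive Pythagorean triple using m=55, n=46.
(909, 5060, 5141)

Euclid's formula: a = m² - n², b = 2mn, c = m² + n²
m = 55, n = 46
a = 55² - 46² = 3025 - 2116 = 909
b = 2 × 55 × 46 = 5060
c = 55² + 46² = 3025 + 2116 = 5141
Verification: 909² + 5060² = 826281 + 25603600 = 26429881 = 5141² ✓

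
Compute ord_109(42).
108

109 is prime, so ord(42) divides φ(109) = 108.
Divisors of 108: 1, 2, 3, 4, 6, 9, 12, 18, 27, 36, 54, 108.
Repeated squaring: 42^1 ≡ 42, 42^2 ≡ 20, 42^4 ≡ 73, 42^8 ≡ 97, 42^16 ≡ 35, 42^32 ≡ 26, 42^64 ≡ 22 (mod 109).
Test 42^d mod 109 for each divisor d in increasing order:
42^1 ≡ 42
42^2 ≡ 20
42^3 = 42^2·42^1 ≡ 77
42^4 ≡ 73
42^6 = 42^4·42^2 ≡ 43
42^9 = 42^8·42^1 ≡ 41
42^12 = 42^8·42^4 ≡ 105
42^18 = 42^16·42^2 ≡ 46
42^27 = 42^16·42^8·42^2·42^1 ≡ 33
42^36 = 42^32·42^4 ≡ 45
42^54 = 42^32·42^16·42^4·42^2 ≡ 108
42^108 = 42^64·42^32·42^8·42^4 ≡ 1  ← first divisor giving 1
The order is 108.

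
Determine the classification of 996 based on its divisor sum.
abundant

Proper divisors of 996: sum = 1 + 2 + 3 + 4 + 6 + 12 + 83 + 166 + 249 + 332 + 498 = 1356
Since 1356 > 996, 996 is abundant.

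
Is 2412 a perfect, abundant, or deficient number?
abundant

Proper divisors of 2412: sum = 1 + 2 + 3 + 4 + 6 + 9 + 12 + 18 + ... + 402 + 603 + 804 + 1206 (17 divisors) = 3776
Since 3776 > 2412, 2412 is abundant.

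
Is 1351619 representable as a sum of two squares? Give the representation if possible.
Not possible

Factorization: 1351619 = 17 × 43^3
By Fermat: n is sum of two squares iff every prime p ≡ 3 (mod 4) appears to even power.
Prime(s) ≡ 3 (mod 4) with odd exponent: [(43, 3)]
Therefore 1351619 cannot be expressed as a² + b².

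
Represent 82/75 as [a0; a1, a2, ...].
[1; 10, 1, 2, 2]

Euclidean algorithm steps:
82 = 1 × 75 + 7
75 = 10 × 7 + 5
7 = 1 × 5 + 2
5 = 2 × 2 + 1
2 = 2 × 1 + 0
Continued fraction: [1; 10, 1, 2, 2]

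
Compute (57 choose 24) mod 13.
0

Using Lucas' theorem:
Write n=57 and k=24 in base 13:
n in base 13: [4, 5]
k in base 13: [1, 11]
C(57,24) mod 13 = ∏ C(n_i, k_i) mod 13
Digit binomials (mod 13): C(4,1) = 4; C(5,11) = 0 (k_i > n_i)
Product: 4 × 0 = 0 ≡ 0 (mod 13)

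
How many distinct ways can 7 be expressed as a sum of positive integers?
15

p(n) counts ways to write n as a sum of positive integers (order ignored).
Examples: 7; 6 + 1; 5 + 2; 5 + 1 + 1; 4 + 3; ... (15 total)
p(7) = 15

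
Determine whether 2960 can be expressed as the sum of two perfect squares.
16² + 52² (a=16, b=52)

Factorization: 2960 = 2^4 × 5 × 37
By Fermat: n is sum of two squares iff every prime p ≡ 3 (mod 4) appears to even power.
All primes ≡ 3 (mod 4) appear to even power.
Search a = 0, 1, 2, … for 2960 - a² a perfect square: first hit at a = 16: 2960 - 256 = 2704 = 52².
2960 = 16² + 52² = 256 + 2704 ✓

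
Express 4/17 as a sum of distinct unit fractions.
1/5 + 1/29 + 1/1233 + 1/3039345

Greedy algorithm:
4/17: ceiling(17/4) = 5, use 1/5
3/85: ceiling(85/3) = 29, use 1/29
2/2465: ceiling(2465/2) = 1233, use 1/1233
1/3039345: ceiling(3039345/1) = 3039345, use 1/3039345
Result: 4/17 = 1/5 + 1/29 + 1/1233 + 1/3039345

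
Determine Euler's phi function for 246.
80

246 = 2 × 3 × 41
φ(n) = n × ∏(1 - 1/p) for each prime p dividing n
φ(246) = 246 × (1 - 1/2) × (1 - 1/3) × (1 - 1/41) = 80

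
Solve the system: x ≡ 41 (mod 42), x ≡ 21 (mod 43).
881

Using Chinese Remainder Theorem:
M = 42 × 43 = 1806
M1 = 43, M2 = 42
y1 = 43^(-1) mod 42 = 1
y2 = 42^(-1) mod 43 = 42
x = (41×43×1 + 21×42×42) mod 1806 = 881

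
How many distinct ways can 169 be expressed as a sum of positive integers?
250438925115

p(n) counts ways to write n as a sum of positive integers (order ignored).
Euler's pentagonal recurrence: p(k) = p(k-1) + p(k-2) - p(k-5) - p(k-7) + p(k-12) + p(k-15) - ... (offsets j(3j∓1)/2, signs ++--, p(0)=1, p(<0)=0).
DP table for k = 0..168: p(0)=1, p(1)=1, p(2)=2, p(3)=3, p(4)=5, p(5)=7, p(6)=11, p(7)=15, p(8)=22, p(9)=30, p(10)=42, p(11)=56, p(12)=77, p(13)=101, p(14)=135, p(15)=176, p(16)=231, p(17)=297, p(18)=385, p(19)=490, p(20)=627, p(21)=792, p(22)=1002, p(23)=1255, p(24)=1575, p(25)=1958, p(26)=2436, p(27)=3010, p(28)=3718, p(29)=4565, p(30)=5604, p(31)=6842, p(32)=8349, p(33)=10143, p(34)=12310, p(35)=14883, p(36)=17977, p(37)=21637, p(38)=26015, p(39)=31185, p(40)=37338, p(41)=44583, p(42)=53174, p(43)=63261, p(44)=75175, p(45)=89134, p(46)=105558, p(47)=124754, p(48)=147273, p(49)=173525, p(50)=204226, p(51)=239943, p(52)=281589, p(53)=329931, p(54)=386155, p(55)=451276, p(56)=526823, p(57)=614154, p(58)=715220, p(59)=831820, p(60)=966467, p(61)=1121505, p(62)=1300156, p(63)=1505499, p(64)=1741630, p(65)=2012558, p(66)=2323520, p(67)=2679689, p(68)=3087735, p(69)=3554345, p(70)=4087968, p(71)=4697205, p(72)=5392783, p(73)=6185689, p(74)=7089500, p(75)=8118264, p(76)=9289091, p(77)=10619863, p(78)=12132164, p(79)=13848650, p(80)=15796476, p(81)=18004327, p(82)=20506255, p(83)=23338469, p(84)=26543660, p(85)=30167357, p(86)=34262962, p(87)=38887673, p(88)=44108109, p(89)=49995925, p(90)=56634173, p(91)=64112359, p(92)=72533807, p(93)=82010177, p(94)=92669720, p(95)=104651419, p(96)=118114304, p(97)=133230930, p(98)=150198136, p(99)=169229875, p(100)=190569292, p(101)=214481126, p(102)=241265379, p(103)=271248950, p(104)=304801365, p(105)=342325709, p(106)=384276336, p(107)=431149389, p(108)=483502844, p(109)=541946240, p(110)=607163746, p(111)=679903203, p(112)=761002156, p(113)=851376628, p(114)=952050665, p(115)=1064144451, p(116)=1188908248, p(117)=1327710076, p(118)=1482074143, p(119)=1653668665, p(120)=1844349560, p(121)=2056148051, p(122)=2291320912, p(123)=2552338241, p(124)=2841940500, p(125)=3163127352, p(126)=3519222692, p(127)=3913864295, p(128)=4351078600, p(129)=4835271870, p(130)=5371315400, p(131)=5964539504, p(132)=6620830889, p(133)=7346629512, p(134)=8149040695, p(135)=9035836076, p(136)=10015581680, p(137)=11097645016, p(138)=12292341831, p(139)=13610949895, p(140)=15065878135, p(141)=16670689208, p(142)=18440293320, p(143)=20390982757, p(144)=22540654445, p(145)=24908858009, p(146)=27517052599, p(147)=30388671978, p(148)=33549419497, p(149)=37027355200, p(150)=40853235313, p(151)=45060624582, p(152)=49686288421, p(153)=54770336324, p(154)=60356673280, p(155)=66493182097, p(156)=73232243759, p(157)=80630964769, p(158)=88751778802, p(159)=97662728555, p(160)=107438159466, p(161)=118159068427, p(162)=129913904637, p(163)=142798995930, p(164)=156919475295, p(165)=172389800255, p(166)=189334822579, p(167)=207890420102, p(168)=228204732751.
Final step: p(169) = p(168) + p(167) - p(164) - p(162) + p(157) + p(154) - p(147) - p(143) + p(134) + p(129) - p(118) - p(112) + p(99) + p(92) - p(77) - p(69) + p(52) + p(43) - p(24) - p(14)
= 228204732751 + 207890420102 - 156919475295 - 129913904637 + 80630964769 + 60356673280 - 30388671978 - 20390982757 + 8149040695 + 4835271870 - 1482074143 - 761002156 + 169229875 + 72533807 - 10619863 - 3554345 + 281589 + 63261 - 1575 - 135
= 250438925115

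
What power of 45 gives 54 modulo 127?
15

Baby-step giant-step with step n = ⌈√127⌉ = 12.
Baby steps 45^j mod 127 (j:value) for j=0..11: 0:1, 1:45, 2:120, 3:66, 4:49, 5:46, 6:38, 7:59, 8:115, 9:95, 10:84, 11:97.
Giant-step multiplier: 45^(-12) ≡ 45^(126-12) = 45^114 ≡ 100 (mod 127).
Giant steps γ_i = 54·100^i mod 127: γ_0=54, γ_1=66 (in table at j=3).
x = i·n + j = 1·12 + 3 = 15.
Check: 45^15 ≡ 54 (mod 127).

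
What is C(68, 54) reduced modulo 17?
0

Using Lucas' theorem:
Write n=68 and k=54 in base 17:
n in base 17: [4, 0]
k in base 17: [3, 3]
C(68,54) mod 17 = ∏ C(n_i, k_i) mod 17
Digit binomials (mod 17): C(4,3) = 4; C(0,3) = 0 (k_i > n_i)
Product: 4 × 0 = 0 ≡ 0 (mod 17)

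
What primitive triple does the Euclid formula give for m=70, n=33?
(3811, 4620, 5989)

Euclid's formula: a = m² - n², b = 2mn, c = m² + n²
m = 70, n = 33
a = 70² - 33² = 4900 - 1089 = 3811
b = 2 × 70 × 33 = 4620
c = 70² + 33² = 4900 + 1089 = 5989
Verification: 3811² + 4620² = 14523721 + 21344400 = 35868121 = 5989² ✓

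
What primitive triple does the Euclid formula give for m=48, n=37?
(935, 3552, 3673)

Euclid's formula: a = m² - n², b = 2mn, c = m² + n²
m = 48, n = 37
a = 48² - 37² = 2304 - 1369 = 935
b = 2 × 48 × 37 = 3552
c = 48² + 37² = 2304 + 1369 = 3673
Verification: 935² + 3552² = 874225 + 12616704 = 13490929 = 3673² ✓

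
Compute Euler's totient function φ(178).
88

178 = 2 × 89
φ(n) = n × ∏(1 - 1/p) for each prime p dividing n
φ(178) = 178 × (1 - 1/2) × (1 - 1/89) = 88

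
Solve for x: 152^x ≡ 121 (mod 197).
94

Baby-step giant-step with step n = ⌈√197⌉ = 15.
Baby steps 152^j mod 197 (j:value) for j=0..14: 0:1, 1:152, 2:55, 3:86, 4:70, 5:2, 6:107, 7:110, 8:172, 9:140, 10:4, 11:17, 12:23, 13:147, 14:83.
Giant-step multiplier: 152^(-15) ≡ 152^(196-15) = 152^181 ≡ 74 (mod 197).
Giant steps γ_i = 121·74^i mod 197: γ_0=121, γ_1=89, γ_2=85, γ_3=183, γ_4=146, γ_5=166, γ_6=70 (in table at j=4).
x = i·n + j = 6·15 + 4 = 94.
Check: 152^94 ≡ 121 (mod 197).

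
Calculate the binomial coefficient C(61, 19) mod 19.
3

Using Lucas' theorem:
Write n=61 and k=19 in base 19:
n in base 19: [3, 4]
k in base 19: [1, 0]
C(61,19) mod 19 = ∏ C(n_i, k_i) mod 19
Digit binomials (mod 19): C(3,1) = 3; C(4,0) = 1
Product: 3 × 1 = 3 ≡ 3 (mod 19)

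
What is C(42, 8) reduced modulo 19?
0

Using Lucas' theorem:
Write n=42 and k=8 in base 19:
n in base 19: [2, 4]
k in base 19: [0, 8]
C(42,8) mod 19 = ∏ C(n_i, k_i) mod 19
Digit binomials (mod 19): C(2,0) = 1; C(4,8) = 0 (k_i > n_i)
Product: 1 × 0 = 0 ≡ 0 (mod 19)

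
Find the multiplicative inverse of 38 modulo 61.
53

gcd(38, 61) = 1, so the inverse exists.
Extended Euclidean algorithm on (61, 38):
61 = 1 × 38 + 23  ⟹  23 = (1)·61 + (-1)·38
38 = 1 × 23 + 15  ⟹  15 = (-1)·61 + (2)·38
23 = 1 × 15 + 8  ⟹  8 = (2)·61 + (-3)·38
15 = 1 × 8 + 7  ⟹  7 = (-3)·61 + (5)·38
8 = 1 × 7 + 1  ⟹  1 = (5)·61 + (-8)·38
So (-8)·38 ≡ 1 (mod 61), i.e. 38^(-1) ≡ -8 ≡ 53 (mod 61).
Check: 38 × 53 = 2014 ≡ 1 (mod 61)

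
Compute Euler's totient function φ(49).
42

49 = 7^2
φ(n) = n × ∏(1 - 1/p) for each prime p dividing n
φ(49) = 49 × (1 - 1/7) = 42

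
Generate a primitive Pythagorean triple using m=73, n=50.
(2829, 7300, 7829)

Euclid's formula: a = m² - n², b = 2mn, c = m² + n²
m = 73, n = 50
a = 73² - 50² = 5329 - 2500 = 2829
b = 2 × 73 × 50 = 7300
c = 73² + 50² = 5329 + 2500 = 7829
Verification: 2829² + 7300² = 8003241 + 53290000 = 61293241 = 7829² ✓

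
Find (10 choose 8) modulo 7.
3

Using Lucas' theorem:
Write n=10 and k=8 in base 7:
n in base 7: [1, 3]
k in base 7: [1, 1]
C(10,8) mod 7 = ∏ C(n_i, k_i) mod 7
Digit binomials (mod 7): C(1,1) = 1; C(3,1) = 3
Product: 1 × 3 = 3 ≡ 3 (mod 7)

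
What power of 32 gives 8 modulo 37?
15

Baby-step giant-step with step n = ⌈√37⌉ = 7.
Baby steps 32^j mod 37 (j:value) for j=0..6: 0:1, 1:32, 2:25, 3:23, 4:33, 5:20, 6:11.
Giant-step multiplier: 32^(-7) ≡ 32^(36-7) = 32^29 ≡ 2 (mod 37).
Giant steps γ_i = 8·2^i mod 37: γ_0=8, γ_1=16, γ_2=32 (in table at j=1).
x = i·n + j = 2·7 + 1 = 15.
Check: 32^15 ≡ 8 (mod 37).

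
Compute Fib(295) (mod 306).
13

Matrix identity: Q^n = [[F_(n+1), F_n], [F_n, F_(n-1)]] with Q = [[1,1],[1,0]].
n = 295 = 100100111₂. Square-and-multiply, entries mod 306:
Q^1 = [[1,1],[1,0]]
Q^2 = (Q^1)² = [[2,1],[1,1]]
Q^4 = (Q^2)² = [[5,3],[3,2]]
Q^9 = (Q^4)²·Q = [[55,34],[34,21]]
Q^18 = (Q^9)² = [[203,136],[136,67]]
Q^36 = (Q^18)² = [[35,0],[0,35]]
Q^73 = (Q^36)²·Q = [[1,1],[1,0]]
Q^147 = (Q^73)²·Q = [[3,2],[2,1]]
Q^295 = (Q^147)²·Q = [[21,13],[13,8]]
F_295 mod 306 = Q^295[0][1] = 13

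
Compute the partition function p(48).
147273

p(n) counts ways to write n as a sum of positive integers (order ignored).
Euler's pentagonal recurrence: p(k) = p(k-1) + p(k-2) - p(k-5) - p(k-7) + p(k-12) + p(k-15) - ... (offsets j(3j∓1)/2, signs ++--, p(0)=1, p(<0)=0).
DP table for k = 0..47: p(0)=1, p(1)=1, p(2)=2, p(3)=3, p(4)=5, p(5)=7, p(6)=11, p(7)=15, p(8)=22, p(9)=30, p(10)=42, p(11)=56, p(12)=77, p(13)=101, p(14)=135, p(15)=176, p(16)=231, p(17)=297, p(18)=385, p(19)=490, p(20)=627, p(21)=792, p(22)=1002, p(23)=1255, p(24)=1575, p(25)=1958, p(26)=2436, p(27)=3010, p(28)=3718, p(29)=4565, p(30)=5604, p(31)=6842, p(32)=8349, p(33)=10143, p(34)=12310, p(35)=14883, p(36)=17977, p(37)=21637, p(38)=26015, p(39)=31185, p(40)=37338, p(41)=44583, p(42)=53174, p(43)=63261, p(44)=75175, p(45)=89134, p(46)=105558, p(47)=124754.
Final step: p(48) = p(47) + p(46) - p(43) - p(41) + p(36) + p(33) - p(26) - p(22) + p(13) + p(8)
= 124754 + 105558 - 63261 - 44583 + 17977 + 10143 - 2436 - 1002 + 101 + 22
= 147273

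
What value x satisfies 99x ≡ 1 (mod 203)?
162

gcd(99, 203) = 1, so the inverse exists.
Extended Euclidean algorithm on (203, 99):
203 = 2 × 99 + 5  ⟹  5 = (1)·203 + (-2)·99
99 = 19 × 5 + 4  ⟹  4 = (-19)·203 + (39)·99
5 = 1 × 4 + 1  ⟹  1 = (20)·203 + (-41)·99
So (-41)·99 ≡ 1 (mod 203), i.e. 99^(-1) ≡ -41 ≡ 162 (mod 203).
Check: 99 × 162 = 16038 ≡ 1 (mod 203)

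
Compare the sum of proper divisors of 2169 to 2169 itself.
deficient

Proper divisors of 2169: sum = 1 + 3 + 9 + 241 + 723 = 977
Since 977 < 2169, 2169 is deficient.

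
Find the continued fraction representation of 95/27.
[3; 1, 1, 13]

Euclidean algorithm steps:
95 = 3 × 27 + 14
27 = 1 × 14 + 13
14 = 1 × 13 + 1
13 = 13 × 1 + 0
Continued fraction: [3; 1, 1, 13]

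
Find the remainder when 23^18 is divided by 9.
1

Repeated squaring. Binary of 18 = 10010.
23^1 ≡ 5 (mod 9); 23^2 ≡ 7 (mod 9); 23^4 ≡ 4 (mod 9); 23^8 ≡ 7 (mod 9); 23^16 ≡ 4 (mod 9)
23^18 = 23^2 × 23^16 ≡ 1 (mod 9)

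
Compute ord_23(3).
11

23 is prime, so ord(3) divides φ(23) = 22.
Divisors of 22: 1, 2, 11, 22.
Repeated squaring: 3^1 ≡ 3, 3^2 ≡ 9, 3^4 ≡ 12, 3^8 ≡ 6, 3^16 ≡ 13 (mod 23).
Test 3^d mod 23 for each divisor d in increasing order:
3^1 ≡ 3
3^2 ≡ 9
3^11 = 3^8·3^2·3^1 ≡ 1  ← first divisor giving 1
The order is 11.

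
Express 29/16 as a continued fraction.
[1; 1, 4, 3]

Euclidean algorithm steps:
29 = 1 × 16 + 13
16 = 1 × 13 + 3
13 = 4 × 3 + 1
3 = 3 × 1 + 0
Continued fraction: [1; 1, 4, 3]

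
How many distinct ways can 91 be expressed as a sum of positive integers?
64112359

p(n) counts ways to write n as a sum of positive integers (order ignored).
Euler's pentagonal recurrence: p(k) = p(k-1) + p(k-2) - p(k-5) - p(k-7) + p(k-12) + p(k-15) - ... (offsets j(3j∓1)/2, signs ++--, p(0)=1, p(<0)=0).
DP table for k = 0..90: p(0)=1, p(1)=1, p(2)=2, p(3)=3, p(4)=5, p(5)=7, p(6)=11, p(7)=15, p(8)=22, p(9)=30, p(10)=42, p(11)=56, p(12)=77, p(13)=101, p(14)=135, p(15)=176, p(16)=231, p(17)=297, p(18)=385, p(19)=490, p(20)=627, p(21)=792, p(22)=1002, p(23)=1255, p(24)=1575, p(25)=1958, p(26)=2436, p(27)=3010, p(28)=3718, p(29)=4565, p(30)=5604, p(31)=6842, p(32)=8349, p(33)=10143, p(34)=12310, p(35)=14883, p(36)=17977, p(37)=21637, p(38)=26015, p(39)=31185, p(40)=37338, p(41)=44583, p(42)=53174, p(43)=63261, p(44)=75175, p(45)=89134, p(46)=105558, p(47)=124754, p(48)=147273, p(49)=173525, p(50)=204226, p(51)=239943, p(52)=281589, p(53)=329931, p(54)=386155, p(55)=451276, p(56)=526823, p(57)=614154, p(58)=715220, p(59)=831820, p(60)=966467, p(61)=1121505, p(62)=1300156, p(63)=1505499, p(64)=1741630, p(65)=2012558, p(66)=2323520, p(67)=2679689, p(68)=3087735, p(69)=3554345, p(70)=4087968, p(71)=4697205, p(72)=5392783, p(73)=6185689, p(74)=7089500, p(75)=8118264, p(76)=9289091, p(77)=10619863, p(78)=12132164, p(79)=13848650, p(80)=15796476, p(81)=18004327, p(82)=20506255, p(83)=23338469, p(84)=26543660, p(85)=30167357, p(86)=34262962, p(87)=38887673, p(88)=44108109, p(89)=49995925, p(90)=56634173.
Final step: p(91) = p(90) + p(89) - p(86) - p(84) + p(79) + p(76) - p(69) - p(65) + p(56) + p(51) - p(40) - p(34) + p(21) + p(14)
= 56634173 + 49995925 - 34262962 - 26543660 + 13848650 + 9289091 - 3554345 - 2012558 + 526823 + 239943 - 37338 - 12310 + 792 + 135
= 64112359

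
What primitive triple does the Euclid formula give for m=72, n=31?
(4223, 4464, 6145)

Euclid's formula: a = m² - n², b = 2mn, c = m² + n²
m = 72, n = 31
a = 72² - 31² = 5184 - 961 = 4223
b = 2 × 72 × 31 = 4464
c = 72² + 31² = 5184 + 961 = 6145
Verification: 4223² + 4464² = 17833729 + 19927296 = 37761025 = 6145² ✓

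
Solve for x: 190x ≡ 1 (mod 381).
379

gcd(190, 381) = 1, so the inverse exists.
Extended Euclidean algorithm on (381, 190):
381 = 2 × 190 + 1  ⟹  1 = (1)·381 + (-2)·190
So (-2)·190 ≡ 1 (mod 381), i.e. 190^(-1) ≡ -2 ≡ 379 (mod 381).
Check: 190 × 379 = 72010 ≡ 1 (mod 381)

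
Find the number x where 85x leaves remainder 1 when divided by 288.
61

gcd(85, 288) = 1, so the inverse exists.
Extended Euclidean algorithm on (288, 85):
288 = 3 × 85 + 33  ⟹  33 = (1)·288 + (-3)·85
85 = 2 × 33 + 19  ⟹  19 = (-2)·288 + (7)·85
33 = 1 × 19 + 14  ⟹  14 = (3)·288 + (-10)·85
19 = 1 × 14 + 5  ⟹  5 = (-5)·288 + (17)·85
14 = 2 × 5 + 4  ⟹  4 = (13)·288 + (-44)·85
5 = 1 × 4 + 1  ⟹  1 = (-18)·288 + (61)·85
So (61)·85 ≡ 1 (mod 288), i.e. 85^(-1) ≡ 61 (mod 288).
Check: 85 × 61 = 5185 ≡ 1 (mod 288)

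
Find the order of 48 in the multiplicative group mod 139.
46

139 is prime, so ord(48) divides φ(139) = 138.
Divisors of 138: 1, 2, 3, 6, 23, 46, 69, 138.
Repeated squaring: 48^1 ≡ 48, 48^2 ≡ 80, 48^4 ≡ 6, 48^8 ≡ 36, 48^16 ≡ 45, 48^32 ≡ 79, 48^64 ≡ 125, 48^128 ≡ 57 (mod 139).
Test 48^d mod 139 for each divisor d in increasing order:
48^1 ≡ 48
48^2 ≡ 80
48^3 = 48^2·48^1 ≡ 87
48^6 = 48^4·48^2 ≡ 63
48^23 = 48^16·48^4·48^2·48^1 ≡ 138
48^46 = 48^32·48^8·48^4·48^2 ≡ 1  ← first divisor giving 1
The order is 46.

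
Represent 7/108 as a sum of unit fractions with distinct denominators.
1/16 + 1/432

Greedy algorithm:
7/108: ceiling(108/7) = 16, use 1/16
1/432: ceiling(432/1) = 432, use 1/432
Result: 7/108 = 1/16 + 1/432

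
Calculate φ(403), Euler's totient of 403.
360

403 = 13 × 31
φ(n) = n × ∏(1 - 1/p) for each prime p dividing n
φ(403) = 403 × (1 - 1/13) × (1 - 1/31) = 360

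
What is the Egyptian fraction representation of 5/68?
1/14 + 1/476

Greedy algorithm:
5/68: ceiling(68/5) = 14, use 1/14
1/476: ceiling(476/1) = 476, use 1/476
Result: 5/68 = 1/14 + 1/476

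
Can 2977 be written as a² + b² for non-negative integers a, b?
24² + 49² (a=24, b=49)

Factorization: 2977 = 13 × 229
By Fermat: n is sum of two squares iff every prime p ≡ 3 (mod 4) appears to even power.
All primes ≡ 3 (mod 4) appear to even power.
Search a = 0, 1, 2, … for 2977 - a² a perfect square: first hit at a = 24: 2977 - 576 = 2401 = 49².
2977 = 24² + 49² = 576 + 2401 ✓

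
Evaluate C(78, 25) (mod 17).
10

Using Lucas' theorem:
Write n=78 and k=25 in base 17:
n in base 17: [4, 10]
k in base 17: [1, 8]
C(78,25) mod 17 = ∏ C(n_i, k_i) mod 17
Digit binomials (mod 17): C(4,1) = 4; C(10,8) = 45 ≡ 11
Product: 4 × 11 = 44 ≡ 10 (mod 17)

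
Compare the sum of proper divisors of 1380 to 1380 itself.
abundant

Proper divisors of 1380: sum = 1 + 2 + 3 + 4 + 5 + 6 + 10 + 12 + ... + 276 + 345 + 460 + 690 (23 divisors) = 2652
Since 2652 > 1380, 1380 is abundant.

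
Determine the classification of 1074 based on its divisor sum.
abundant

Proper divisors of 1074: sum = 1 + 2 + 3 + 6 + 179 + 358 + 537 = 1086
Since 1086 > 1074, 1074 is abundant.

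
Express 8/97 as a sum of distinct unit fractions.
1/13 + 1/181 + 1/38041 + 1/1736503177 + 1/3769304102927363485 + 1/18943537893793408504192074528154430149 + 1/538286441900380211365817285104907086347439746130226973253778132494225813153 + 1/579504587067542801713103191859918608251030291952195423583529357653899418686342360361798689053273749372615043661810228371898539583862011424993909789665

Greedy algorithm:
8/97: ceiling(97/8) = 13, use 1/13
7/1261: ceiling(1261/7) = 181, use 1/181
6/228241: ceiling(228241/6) = 38041, use 1/38041
5/8682515881: ceiling(8682515881/5) = 1736503177, use 1/1736503177
4/15077216411709453937: ceiling(15077216411709453937/4) = 3769304102927363485, use 1/3769304102927363485
3/56830613681380225512576223584463290445: ceiling(56830613681380225512576223584463290445/3) = 18943537893793408504192074528154430149, use 1/18943537893793408504192074528154430149
2/1076572883800760422731634570209814172694879492260453946507556264988451626305: ceiling(1076572883800760422731634570209814172694879492260453946507556264988451626305/2) = 538286441900380211365817285104907086347439746130226973253778132494225813153, use 1/538286441900380211365817285104907086347439746130226973253778132494225813153
1/579504587067542801713103191859918608251030291952195423583529357653899418686342360361798689053273749372615043661810228371898539583862011424993909789665: ceiling(579504587067542801713103191859918608251030291952195423583529357653899418686342360361798689053273749372615043661810228371898539583862011424993909789665/1) = 579504587067542801713103191859918608251030291952195423583529357653899418686342360361798689053273749372615043661810228371898539583862011424993909789665, use 1/579504587067542801713103191859918608251030291952195423583529357653899418686342360361798689053273749372615043661810228371898539583862011424993909789665
Result: 8/97 = 1/13 + 1/181 + 1/38041 + 1/1736503177 + 1/3769304102927363485 + 1/18943537893793408504192074528154430149 + 1/538286441900380211365817285104907086347439746130226973253778132494225813153 + 1/579504587067542801713103191859918608251030291952195423583529357653899418686342360361798689053273749372615043661810228371898539583862011424993909789665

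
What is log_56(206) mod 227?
97

Baby-step giant-step with step n = ⌈√227⌉ = 16.
Baby steps 56^j mod 227 (j:value) for j=0..15: 0:1, 1:56, 2:185, 3:145, 4:175, 5:39, 6:141, 7:178, 8:207, 9:15, 10:159, 11:51, 12:132, 13:128, 14:131, 15:72.
Giant-step multiplier: 56^(-16) ≡ 56^(226-16) = 56^210 ≡ 21 (mod 227).
Giant steps γ_i = 206·21^i mod 227: γ_0=206, γ_1=13, γ_2=46, γ_3=58, γ_4=83, γ_5=154, γ_6=56 (in table at j=1).
x = i·n + j = 6·16 + 1 = 97.
Check: 56^97 ≡ 206 (mod 227).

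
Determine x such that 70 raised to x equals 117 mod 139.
130

Baby-step giant-step with step n = ⌈√139⌉ = 12.
Baby steps 70^j mod 139 (j:value) for j=0..11: 0:1, 1:70, 2:35, 3:87, 4:113, 5:126, 6:63, 7:101, 8:120, 9:60, 10:30, 11:15.
Giant-step multiplier: 70^(-12) ≡ 70^(138-12) = 70^126 ≡ 65 (mod 139).
Giant steps γ_i = 117·65^i mod 139: γ_0=117, γ_1=99, γ_2=41, γ_3=24, γ_4=31, γ_5=69, γ_6=37, γ_7=42, γ_8=89, γ_9=86, γ_10=30 (in table at j=10).
x = i·n + j = 10·12 + 10 = 130.
Check: 70^130 ≡ 117 (mod 139).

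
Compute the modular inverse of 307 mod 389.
185

gcd(307, 389) = 1, so the inverse exists.
Extended Euclidean algorithm on (389, 307):
389 = 1 × 307 + 82  ⟹  82 = (1)·389 + (-1)·307
307 = 3 × 82 + 61  ⟹  61 = (-3)·389 + (4)·307
82 = 1 × 61 + 21  ⟹  21 = (4)·389 + (-5)·307
61 = 2 × 21 + 19  ⟹  19 = (-11)·389 + (14)·307
21 = 1 × 19 + 2  ⟹  2 = (15)·389 + (-19)·307
19 = 9 × 2 + 1  ⟹  1 = (-146)·389 + (185)·307
So (185)·307 ≡ 1 (mod 389), i.e. 307^(-1) ≡ 185 (mod 389).
Check: 307 × 185 = 56795 ≡ 1 (mod 389)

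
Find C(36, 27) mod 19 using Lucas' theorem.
9

Using Lucas' theorem:
Write n=36 and k=27 in base 19:
n in base 19: [1, 17]
k in base 19: [1, 8]
C(36,27) mod 19 = ∏ C(n_i, k_i) mod 19
Digit binomials (mod 19): C(1,1) = 1; C(17,8) = 24310 ≡ 9
Product: 1 × 9 = 9 ≡ 9 (mod 19)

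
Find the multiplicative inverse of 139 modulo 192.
163

gcd(139, 192) = 1, so the inverse exists.
Extended Euclidean algorithm on (192, 139):
192 = 1 × 139 + 53  ⟹  53 = (1)·192 + (-1)·139
139 = 2 × 53 + 33  ⟹  33 = (-2)·192 + (3)·139
53 = 1 × 33 + 20  ⟹  20 = (3)·192 + (-4)·139
33 = 1 × 20 + 13  ⟹  13 = (-5)·192 + (7)·139
20 = 1 × 13 + 7  ⟹  7 = (8)·192 + (-11)·139
13 = 1 × 7 + 6  ⟹  6 = (-13)·192 + (18)·139
7 = 1 × 6 + 1  ⟹  1 = (21)·192 + (-29)·139
So (-29)·139 ≡ 1 (mod 192), i.e. 139^(-1) ≡ -29 ≡ 163 (mod 192).
Check: 139 × 163 = 22657 ≡ 1 (mod 192)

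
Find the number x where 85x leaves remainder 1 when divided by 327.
277

gcd(85, 327) = 1, so the inverse exists.
Extended Euclidean algorithm on (327, 85):
327 = 3 × 85 + 72  ⟹  72 = (1)·327 + (-3)·85
85 = 1 × 72 + 13  ⟹  13 = (-1)·327 + (4)·85
72 = 5 × 13 + 7  ⟹  7 = (6)·327 + (-23)·85
13 = 1 × 7 + 6  ⟹  6 = (-7)·327 + (27)·85
7 = 1 × 6 + 1  ⟹  1 = (13)·327 + (-50)·85
So (-50)·85 ≡ 1 (mod 327), i.e. 85^(-1) ≡ -50 ≡ 277 (mod 327).
Check: 85 × 277 = 23545 ≡ 1 (mod 327)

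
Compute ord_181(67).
30

181 is prime, so ord(67) divides φ(181) = 180.
Divisors of 180: 1, 2, 3, 4, 5, 6, 9, 10, 12, 15, 18, 20, 30, 36, 45, 60, 90, 180.
Repeated squaring: 67^1 ≡ 67, 67^2 ≡ 145, 67^4 ≡ 29, 67^8 ≡ 117, 67^16 ≡ 114, 67^32 ≡ 145, 67^64 ≡ 29, 67^128 ≡ 117 (mod 181).
Test 67^d mod 181 for each divisor d in increasing order:
67^1 ≡ 67
67^2 ≡ 145
67^3 = 67^2·67^1 ≡ 122
67^4 ≡ 29
67^5 = 67^4·67^1 ≡ 133
67^6 = 67^4·67^2 ≡ 42
67^9 = 67^8·67^1 ≡ 56
67^10 = 67^8·67^2 ≡ 132
67^12 = 67^8·67^4 ≡ 135
67^15 = 67^8·67^4·67^2·67^1 ≡ 180
67^18 = 67^16·67^2 ≡ 59
67^20 = 67^16·67^4 ≡ 48
67^30 = 67^16·67^8·67^4·67^2 ≡ 1  ← first divisor giving 1
The order is 30.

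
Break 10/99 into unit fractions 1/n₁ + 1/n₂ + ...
1/10 + 1/990

Greedy algorithm:
10/99: ceiling(99/10) = 10, use 1/10
1/990: ceiling(990/1) = 990, use 1/990
Result: 10/99 = 1/10 + 1/990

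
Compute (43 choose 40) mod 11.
10

Using Lucas' theorem:
Write n=43 and k=40 in base 11:
n in base 11: [3, 10]
k in base 11: [3, 7]
C(43,40) mod 11 = ∏ C(n_i, k_i) mod 11
Digit binomials (mod 11): C(3,3) = 1; C(10,7) = 120 ≡ 10
Product: 1 × 10 = 10 ≡ 10 (mod 11)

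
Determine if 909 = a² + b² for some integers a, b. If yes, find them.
3² + 30² (a=3, b=30)

Factorization: 909 = 3^2 × 101
By Fermat: n is sum of two squares iff every prime p ≡ 3 (mod 4) appears to even power.
All primes ≡ 3 (mod 4) appear to even power.
Search a = 0, 1, 2, … for 909 - a² a perfect square: first hit at a = 3: 909 - 9 = 900 = 30².
909 = 3² + 30² = 9 + 900 ✓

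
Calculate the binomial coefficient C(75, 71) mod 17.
1

Using Lucas' theorem:
Write n=75 and k=71 in base 17:
n in base 17: [4, 7]
k in base 17: [4, 3]
C(75,71) mod 17 = ∏ C(n_i, k_i) mod 17
Digit binomials (mod 17): C(4,4) = 1; C(7,3) = 35 ≡ 1
Product: 1 × 1 = 1 ≡ 1 (mod 17)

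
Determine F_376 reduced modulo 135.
42

Matrix identity: Q^n = [[F_(n+1), F_n], [F_n, F_(n-1)]] with Q = [[1,1],[1,0]].
n = 376 = 101111000₂. Square-and-multiply, entries mod 135:
Q^1 = [[1,1],[1,0]]
Q^2 = (Q^1)² = [[2,1],[1,1]]
Q^5 = (Q^2)²·Q = [[8,5],[5,3]]
Q^11 = (Q^5)²·Q = [[9,89],[89,55]]
Q^23 = (Q^11)²·Q = [[63,37],[37,26]]
Q^47 = (Q^23)²·Q = [[126,73],[73,53]]
Q^94 = (Q^47)² = [[10,107],[107,38]]
Q^188 = (Q^94)² = [[74,6],[6,68]]
Q^376 = (Q^188)² = [[112,42],[42,70]]
F_376 mod 135 = Q^376[0][1] = 42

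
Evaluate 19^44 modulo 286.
81

Repeated squaring. Binary of 44 = 101100.
19^1 ≡ 19 (mod 286); 19^2 ≡ 75 (mod 286); 19^4 ≡ 191 (mod 286); 19^8 ≡ 159 (mod 286); 19^16 ≡ 113 (mod 286); 19^32 ≡ 185 (mod 286)
19^44 = 19^4 × 19^8 × 19^32 ≡ 81 (mod 286)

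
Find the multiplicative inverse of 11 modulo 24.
11

gcd(11, 24) = 1, so the inverse exists.
Extended Euclidean algorithm on (24, 11):
24 = 2 × 11 + 2  ⟹  2 = (1)·24 + (-2)·11
11 = 5 × 2 + 1  ⟹  1 = (-5)·24 + (11)·11
So (11)·11 ≡ 1 (mod 24), i.e. 11^(-1) ≡ 11 (mod 24).
Check: 11 × 11 = 121 ≡ 1 (mod 24)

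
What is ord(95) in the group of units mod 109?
108

109 is prime, so ord(95) divides φ(109) = 108.
Divisors of 108: 1, 2, 3, 4, 6, 9, 12, 18, 27, 36, 54, 108.
Repeated squaring: 95^1 ≡ 95, 95^2 ≡ 87, 95^4 ≡ 48, 95^8 ≡ 15, 95^16 ≡ 7, 95^32 ≡ 49, 95^64 ≡ 3 (mod 109).
Test 95^d mod 109 for each divisor d in increasing order:
95^1 ≡ 95
95^2 ≡ 87
95^3 = 95^2·95^1 ≡ 90
95^4 ≡ 48
95^6 = 95^4·95^2 ≡ 34
95^9 = 95^8·95^1 ≡ 8
95^12 = 95^8·95^4 ≡ 66
95^18 = 95^16·95^2 ≡ 64
95^27 = 95^16·95^8·95^2·95^1 ≡ 76
95^36 = 95^32·95^4 ≡ 63
95^54 = 95^32·95^16·95^4·95^2 ≡ 108
95^108 = 95^64·95^32·95^8·95^4 ≡ 1  ← first divisor giving 1
The order is 108.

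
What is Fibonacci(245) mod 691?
201

Matrix identity: Q^n = [[F_(n+1), F_n], [F_n, F_(n-1)]] with Q = [[1,1],[1,0]].
n = 245 = 11110101₂. Square-and-multiply, entries mod 691:
Q^1 = [[1,1],[1,0]]
Q^3 = (Q^1)²·Q = [[3,2],[2,1]]
Q^7 = (Q^3)²·Q = [[21,13],[13,8]]
Q^15 = (Q^7)²·Q = [[296,610],[610,377]]
Q^30 = (Q^15)² = [[201,76],[76,125]]
Q^61 = (Q^30)²·Q = [[471,571],[571,591]]
Q^122 = (Q^61)² = [[610,395],[395,215]]
Q^245 = (Q^122)²·Q = [[615,201],[201,414]]
F_245 mod 691 = Q^245[0][1] = 201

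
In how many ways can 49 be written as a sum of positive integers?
173525

p(n) counts ways to write n as a sum of positive integers (order ignored).
Euler's pentagonal recurrence: p(k) = p(k-1) + p(k-2) - p(k-5) - p(k-7) + p(k-12) + p(k-15) - ... (offsets j(3j∓1)/2, signs ++--, p(0)=1, p(<0)=0).
DP table for k = 0..48: p(0)=1, p(1)=1, p(2)=2, p(3)=3, p(4)=5, p(5)=7, p(6)=11, p(7)=15, p(8)=22, p(9)=30, p(10)=42, p(11)=56, p(12)=77, p(13)=101, p(14)=135, p(15)=176, p(16)=231, p(17)=297, p(18)=385, p(19)=490, p(20)=627, p(21)=792, p(22)=1002, p(23)=1255, p(24)=1575, p(25)=1958, p(26)=2436, p(27)=3010, p(28)=3718, p(29)=4565, p(30)=5604, p(31)=6842, p(32)=8349, p(33)=10143, p(34)=12310, p(35)=14883, p(36)=17977, p(37)=21637, p(38)=26015, p(39)=31185, p(40)=37338, p(41)=44583, p(42)=53174, p(43)=63261, p(44)=75175, p(45)=89134, p(46)=105558, p(47)=124754, p(48)=147273.
Final step: p(49) = p(48) + p(47) - p(44) - p(42) + p(37) + p(34) - p(27) - p(23) + p(14) + p(9)
= 147273 + 124754 - 75175 - 53174 + 21637 + 12310 - 3010 - 1255 + 135 + 30
= 173525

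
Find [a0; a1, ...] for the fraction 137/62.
[2; 4, 1, 3, 3]

Euclidean algorithm steps:
137 = 2 × 62 + 13
62 = 4 × 13 + 10
13 = 1 × 10 + 3
10 = 3 × 3 + 1
3 = 3 × 1 + 0
Continued fraction: [2; 4, 1, 3, 3]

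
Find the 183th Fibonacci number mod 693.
475

Matrix identity: Q^n = [[F_(n+1), F_n], [F_n, F_(n-1)]] with Q = [[1,1],[1,0]].
n = 183 = 10110111₂. Square-and-multiply, entries mod 693:
Q^1 = [[1,1],[1,0]]
Q^2 = (Q^1)² = [[2,1],[1,1]]
Q^5 = (Q^2)²·Q = [[8,5],[5,3]]
Q^11 = (Q^5)²·Q = [[144,89],[89,55]]
Q^22 = (Q^11)² = [[244,386],[386,551]]
Q^45 = (Q^22)²·Q = [[503,632],[632,564]]
Q^91 = (Q^45)²·Q = [[375,320],[320,55]]
Q^183 = (Q^91)²·Q = [[168,475],[475,386]]
F_183 mod 693 = Q^183[0][1] = 475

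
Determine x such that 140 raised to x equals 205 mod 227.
124

Baby-step giant-step with step n = ⌈√227⌉ = 16.
Baby steps 140^j mod 227 (j:value) for j=0..15: 0:1, 1:140, 2:78, 3:24, 4:182, 5:56, 6:122, 7:55, 8:209, 9:204, 10:185, 11:22, 12:129, 13:127, 14:74, 15:145.
Giant-step multiplier: 140^(-16) ≡ 140^(226-16) = 140^210 ≡ 110 (mod 227).
Giant steps γ_i = 205·110^i mod 227: γ_0=205, γ_1=77, γ_2=71, γ_3=92, γ_4=132, γ_5=219, γ_6=28, γ_7=129 (in table at j=12).
x = i·n + j = 7·16 + 12 = 124.
Check: 140^124 ≡ 205 (mod 227).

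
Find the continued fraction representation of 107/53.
[2; 53]

Euclidean algorithm steps:
107 = 2 × 53 + 1
53 = 53 × 1 + 0
Continued fraction: [2; 53]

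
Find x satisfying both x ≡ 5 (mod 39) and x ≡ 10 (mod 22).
824

Using Chinese Remainder Theorem:
M = 39 × 22 = 858
M1 = 22, M2 = 39
y1 = 22^(-1) mod 39 = 16
y2 = 39^(-1) mod 22 = 13
x = (5×22×16 + 10×39×13) mod 858 = 824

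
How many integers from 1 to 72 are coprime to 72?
24

72 = 2^3 × 3^2
φ(n) = n × ∏(1 - 1/p) for each prime p dividing n
φ(72) = 72 × (1 - 1/2) × (1 - 1/3) = 24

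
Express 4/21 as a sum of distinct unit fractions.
1/6 + 1/42

Greedy algorithm:
4/21: ceiling(21/4) = 6, use 1/6
1/42: ceiling(42/1) = 42, use 1/42
Result: 4/21 = 1/6 + 1/42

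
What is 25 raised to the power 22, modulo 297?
97

Repeated squaring. Binary of 22 = 10110.
25^1 ≡ 25 (mod 297); 25^2 ≡ 31 (mod 297); 25^4 ≡ 70 (mod 297); 25^8 ≡ 148 (mod 297); 25^16 ≡ 223 (mod 297)
25^22 = 25^2 × 25^4 × 25^16 ≡ 97 (mod 297)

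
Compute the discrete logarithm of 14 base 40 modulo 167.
26

Baby-step giant-step with step n = ⌈√167⌉ = 13.
Baby steps 40^j mod 167 (j:value) for j=0..12: 0:1, 1:40, 2:97, 3:39, 4:57, 5:109, 6:18, 7:52, 8:76, 9:34, 10:24, 11:125, 12:157.
Giant-step multiplier: 40^(-13) ≡ 40^(166-13) = 40^153 ≡ 43 (mod 167).
Giant steps γ_i = 14·43^i mod 167: γ_0=14, γ_1=101, γ_2=1 (in table at j=0).
x = i·n + j = 2·13 + 0 = 26.
Check: 40^26 ≡ 14 (mod 167).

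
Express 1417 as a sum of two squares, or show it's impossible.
11² + 36² (a=11, b=36)

Factorization: 1417 = 13 × 109
By Fermat: n is sum of two squares iff every prime p ≡ 3 (mod 4) appears to even power.
All primes ≡ 3 (mod 4) appear to even power.
Search a = 0, 1, 2, … for 1417 - a² a perfect square: first hit at a = 11: 1417 - 121 = 1296 = 36².
1417 = 11² + 36² = 121 + 1296 ✓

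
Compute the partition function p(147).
30388671978

p(n) counts ways to write n as a sum of positive integers (order ignored).
Euler's pentagonal recurrence: p(k) = p(k-1) + p(k-2) - p(k-5) - p(k-7) + p(k-12) + p(k-15) - ... (offsets j(3j∓1)/2, signs ++--, p(0)=1, p(<0)=0).
DP table for k = 0..146: p(0)=1, p(1)=1, p(2)=2, p(3)=3, p(4)=5, p(5)=7, p(6)=11, p(7)=15, p(8)=22, p(9)=30, p(10)=42, p(11)=56, p(12)=77, p(13)=101, p(14)=135, p(15)=176, p(16)=231, p(17)=297, p(18)=385, p(19)=490, p(20)=627, p(21)=792, p(22)=1002, p(23)=1255, p(24)=1575, p(25)=1958, p(26)=2436, p(27)=3010, p(28)=3718, p(29)=4565, p(30)=5604, p(31)=6842, p(32)=8349, p(33)=10143, p(34)=12310, p(35)=14883, p(36)=17977, p(37)=21637, p(38)=26015, p(39)=31185, p(40)=37338, p(41)=44583, p(42)=53174, p(43)=63261, p(44)=75175, p(45)=89134, p(46)=105558, p(47)=124754, p(48)=147273, p(49)=173525, p(50)=204226, p(51)=239943, p(52)=281589, p(53)=329931, p(54)=386155, p(55)=451276, p(56)=526823, p(57)=614154, p(58)=715220, p(59)=831820, p(60)=966467, p(61)=1121505, p(62)=1300156, p(63)=1505499, p(64)=1741630, p(65)=2012558, p(66)=2323520, p(67)=2679689, p(68)=3087735, p(69)=3554345, p(70)=4087968, p(71)=4697205, p(72)=5392783, p(73)=6185689, p(74)=7089500, p(75)=8118264, p(76)=9289091, p(77)=10619863, p(78)=12132164, p(79)=13848650, p(80)=15796476, p(81)=18004327, p(82)=20506255, p(83)=23338469, p(84)=26543660, p(85)=30167357, p(86)=34262962, p(87)=38887673, p(88)=44108109, p(89)=49995925, p(90)=56634173, p(91)=64112359, p(92)=72533807, p(93)=82010177, p(94)=92669720, p(95)=104651419, p(96)=118114304, p(97)=133230930, p(98)=150198136, p(99)=169229875, p(100)=190569292, p(101)=214481126, p(102)=241265379, p(103)=271248950, p(104)=304801365, p(105)=342325709, p(106)=384276336, p(107)=431149389, p(108)=483502844, p(109)=541946240, p(110)=607163746, p(111)=679903203, p(112)=761002156, p(113)=851376628, p(114)=952050665, p(115)=1064144451, p(116)=1188908248, p(117)=1327710076, p(118)=1482074143, p(119)=1653668665, p(120)=1844349560, p(121)=2056148051, p(122)=2291320912, p(123)=2552338241, p(124)=2841940500, p(125)=3163127352, p(126)=3519222692, p(127)=3913864295, p(128)=4351078600, p(129)=4835271870, p(130)=5371315400, p(131)=5964539504, p(132)=6620830889, p(133)=7346629512, p(134)=8149040695, p(135)=9035836076, p(136)=10015581680, p(137)=11097645016, p(138)=12292341831, p(139)=13610949895, p(140)=15065878135, p(141)=16670689208, p(142)=18440293320, p(143)=20390982757, p(144)=22540654445, p(145)=24908858009, p(146)=27517052599.
Final step: p(147) = p(146) + p(145) - p(142) - p(140) + p(135) + p(132) - p(125) - p(121) + p(112) + p(107) - p(96) - p(90) + p(77) + p(70) - p(55) - p(47) + p(30) + p(21) - p(2)
= 27517052599 + 24908858009 - 18440293320 - 15065878135 + 9035836076 + 6620830889 - 3163127352 - 2056148051 + 761002156 + 431149389 - 118114304 - 56634173 + 10619863 + 4087968 - 451276 - 124754 + 5604 + 792 - 2
= 30388671978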